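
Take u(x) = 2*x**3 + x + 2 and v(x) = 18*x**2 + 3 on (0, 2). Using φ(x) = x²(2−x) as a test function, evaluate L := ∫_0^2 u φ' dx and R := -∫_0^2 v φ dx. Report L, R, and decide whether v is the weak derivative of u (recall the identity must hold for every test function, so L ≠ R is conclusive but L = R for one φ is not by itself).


LHS = -212/15, RHS = -212/5. No, v is not the weak derivative of u.

u(x) = 2*x**3 + x + 2, classical derivative u'(x) = 6*x**2 + 1.
φ(x) = x²(2−x), so φ'(x) = x*(4 - 3*x).
Note φ(0) = φ(2) = 0, so the boundary term u·φ vanishes.
LHS = ∫_0^2 u(x) φ'(x) dx = ∫_0^2 (-6*x^5 + 8*x^4 - 3*x^3 - 2*x^2 + 8*x) dx. Term by term:
  ∫_0^2 -6*x^5 dx = -64;  ∫_0^2 8*x^4 dx = 256/5;  ∫_0^2 -3*x^3 dx = -12;
  ∫_0^2 -2*x^2 dx = -16/3;  ∫_0^2 8*x dx = 16.
Sum: -64 + 256/5 − 12 − 16/3 + 16 = -212/15.
So LHS = -212/15.
∫_0^2 v(x) φ(x) dx = ∫_0^2 (-18*x^5 + 36*x^4 - 3*x^3 + 6*x^2) dx. Term by term:
  ∫_0^2 -18*x^5 dx = -192;  ∫_0^2 36*x^4 dx = 1152/5;  ∫_0^2 -3*x^3 dx = -12;
  ∫_0^2 6*x^2 dx = 16.
Sum: -192 + 1152/5 − 12 + 16 = 212/5.
So RHS = -∫_0^2 v(x) φ(x) dx = -212/5.
LHS − RHS = 424/15 ≠ 0, so the identity fails.
(For a valid weak derivative the identity must hold for EVERY test function, in particular this one. The failure shows v is NOT the weak derivative of u.)
Correct weak derivative would be u'(x) = 6*x**2 + 1.


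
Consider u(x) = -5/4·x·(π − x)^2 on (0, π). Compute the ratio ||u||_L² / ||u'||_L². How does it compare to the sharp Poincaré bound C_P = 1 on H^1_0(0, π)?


||u||_L² / ||u'||_L² = sqrt(14)*π/14 < C_P = 1.

u(x) = -5/4·x·(π − x)^2, so u'(x) = 5*(π - 3*x)*(x - π)/4.
u(x) = -5/4·x·(π − x)^2 vanishes at x = 0 and x = π, so u ∈ H^1_0(0, π). Differentiate via the product rule and integrate the resulting polynomials term by term.
  ∫_0^π u² dx = ∫_0^π (25*x^6/16 - 25*π*x^5/4 + 75*π^2*x^4/8 - 25*π^3*x^3/4 + 25*π^4*x^2/16) dx. Term by term:
    ∫_0^π 25*x^6/16 dx = 25*π^7/112;  ∫_0^π -25*π*x^5/4 dx = -25*π^7/24;  ∫_0^π 75*π^2*x^4/8 dx = 15*π^7/8;
    ∫_0^π -25*π^3*x^3/4 dx = -25*π^7/16;  ∫_0^π 25*π^4*x^2/16 dx = 25*π^7/48.
  Sum: 25*π^7/112 − 25*π^7/24 + 15*π^7/8 − 25*π^7/16 + 25*π^7/48 = 5*π^7/336.
  ∫_0^π (u')² dx = ∫_0^π (225*x^4/16 - 75*π*x^3/2 + 275*π^2*x^2/8 - 25*π^3*x/2 + 25*π^4/16) dx. Term by term:
    ∫_0^π 225*x^4/16 dx = 45*π^5/16;  ∫_0^π -75*π*x^3/2 dx = -75*π^5/8;  ∫_0^π 275*π^2*x^2/8 dx = 275*π^5/24;
    ∫_0^π -25*π^3*x/2 dx = -25*π^5/4;  ∫_0^π 25*π^4/16 dx = 25*π^5/16.
  Sum: 45*π^5/16 − 75*π^5/8 + 275*π^5/24 − 25*π^5/4 + 25*π^5/16 = 5*π^5/24.
∫_0^π u² dx = 5*π^7/336, so ||u||_L² = sqrt(105)*π^(7/2)/84.
∫_0^π (u')² dx = 5*π^5/24, so ||u'||_L² = sqrt(30)*π^(5/2)/12.
Ratio ||u||_L² / ||u'||_L² = sqrt(14)*π/14.
Sharp Poincaré constant on H^1_0(0, π) is C_P = L/π = 1, achieved by sin(x).
A polynomial bump cannot attain the sharp Poincaré constant (only the first sine eigenfunction does), so the ratio is strictly less than C_P, consistent with ||u||_L² ≤ C_P ||u'||_L².


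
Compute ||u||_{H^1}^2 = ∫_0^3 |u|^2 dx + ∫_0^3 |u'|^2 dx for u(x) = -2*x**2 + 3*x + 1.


||u||_{H^1}^2 = 447/5

The H^1 norm (squared) on an interval (0, L) is
  ||u||_{H^1}^2 = ∫_0^L u(x)^2 dx + ∫_0^L u'(x)^2 dx.
Compute u'(x) = 3 - 4*x.
Then u(x)^2 = 4*x**4 - 12*x**3 + 5*x**2 + 6*x + 1 and u'(x)^2 = 16*x**2 - 24*x + 9.
Integrate each monomial from 0 to 3 using ∫_0^3 c·x^n dx = c·3^(n+1)/(n+1):
  ∫_0^3 u(x)^2 dx = ∫_0^3 (4*x^4 - 12*x^3 + 5*x^2 + 6*x + 1) dx. Term by term:
    ∫_0^3 4*x^4 dx = 972/5;  ∫_0^3 -12*x^3 dx = -243;  ∫_0^3 5*x^2 dx = 45;
    ∫_0^3 6*x dx = 27;  ∫_0^3 1 dx = 3.
  Sum: 972/5 − 243 + 45 + 27 + 3 = 132/5.
  ∫_0^3 u'(x)^2 dx = ∫_0^3 (16*x^2 - 24*x + 9) dx. Term by term:
    ∫_0^3 16*x^2 dx = 144;  ∫_0^3 -24*x dx = -108;  ∫_0^3 9 dx = 27.
  Sum: 144 − 108 + 27 = 63.
Adding: ||u||_{H^1}^2 = 132/5 + 63 = 447/5.


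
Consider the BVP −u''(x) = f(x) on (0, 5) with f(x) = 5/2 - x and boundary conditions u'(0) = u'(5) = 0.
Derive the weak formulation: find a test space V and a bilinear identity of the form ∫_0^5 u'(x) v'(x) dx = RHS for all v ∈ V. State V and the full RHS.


V = H^1(0, 5) (no boundary constraint on v; u is determined up to an additive constant); weak form: ∫_0^5 u'v' dx = ∫_0^5 (5/2 - x) v dx for all v ∈ V.

Multiply both sides by a test function v and integrate from 0 to 5:
  ∫_0^5 −u''(x) v(x) dx = ∫_0^5 f(x) v(x) dx.
Integrate the LHS by parts once:
  ∫_0^5 −u'' v dx = −[u'(x) v(x)]_0^5 + ∫_0^5 u'(x) v'(x) dx.
Thus ∫_0^5 u'(x) v'(x) dx = ∫_0^5 f(x) v(x) dx + [u'(x) v(x)]_0^5.
Choose V so that boundary terms are either known or forced to vanish.
u has homogeneous Neumann: u'(0) = u'(5) = 0. So [u' v]_0^5 = 0·v(5) − 0·v(0) = 0 for any v; take V = H^1(0, 5).
Weak formulation: find u (satisfying any essential BC) such that ∫_0^5 u'(x) v'(x) dx = ∫_0^5 f v dx for all v ∈ V (homogeneous Neumann, so boundary terms vanish).
Substituting f(x) = 5/2 - x, the right-hand side is ∫_0^5 (5/2 - x) v dx.
Compatibility check (pure Neumann): taking v ≡ 1 ∈ V gives 0 = ∫_0^5 f dx + (0) − (0), i.e. ∫_0^5 f dx must equal u'(0) − u'(5) = 0. Indeed ∫_0^5 (5/2 - x) dx = 0, so the data are compatible. The solution is then unique only up to an additive constant (fix it e.g. by requiring ∫_0^5 u dx = 0).


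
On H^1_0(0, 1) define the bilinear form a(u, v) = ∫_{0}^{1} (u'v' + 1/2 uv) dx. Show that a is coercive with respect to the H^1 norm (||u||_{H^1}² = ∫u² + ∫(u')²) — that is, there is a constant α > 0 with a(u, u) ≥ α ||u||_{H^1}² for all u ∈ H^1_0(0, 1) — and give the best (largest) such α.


α = (1/2 + π^2)/(1 + π^2)

Coercivity of a(·,·) on H^1_0(0, 1) means a(u, u) ≥ α ||u||_{H^1}² for every u ∈ H^1_0.
The interval has length L = 1, and Poincaré/coercivity depend only on L. Here a(u, u) = ∫(u')² + (1/2)·∫u².
Here 0 < c = 1/2 < 1. The condition a(u,u) ≥ α||u||_{H^1}² reads (1−α)∫(u')² ≥ (α−c)∫u². Any admissible α is ≤ 1 (rapidly oscillating u have ∫u²/∫(u')² → 0), and α = 1 would force 0 ≥ (1−c)∫u², impossible since c < 1; so 1−α > 0. By the sharp Poincaré inequality on H^1_0 of an interval of length L, ∫(u')² ≥ (π/L)²∫u² with equality for the first sine mode sin(π(x−x₀)/L) (x₀ the left endpoint), so the inequality holds for all u iff (1−α)(π/L)² ≥ α − c, i.e. α ≤ ((π/L)² + c)/((π/L)² + 1) = (1 + c(L/π)²)/(1 + (L/π)²). With (π/L)² = π^2 and c = 1/2, the largest admissible constant is α = ((π/L)² + c)/((π/L)² + 1).
Simplifying, α = (1/2 + π^2)/(1 + π^2).


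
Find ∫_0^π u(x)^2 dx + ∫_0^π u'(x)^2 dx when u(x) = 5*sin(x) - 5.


||u||_{H^1(0,π)}^2 = -100 + 50*π

u'(x) = 5*cos(x).
Expand u² and (u')² and integrate term by term on (0, π), using: for integers n ≥ 1, ∫_0^π sin²(nx) dx = ∫_0^π cos²(nx) dx = π/2; for n ≠ n', ∫_0^π sin(nx)sin(n'x) dx = ∫_0^π cos(nx)cos(n'x) dx = 0; and by product-to-sum, ∫_0^π sin(nx)cos(n'x) dx = ½∫_0^π [sin((n+n')x) + sin((n−n')x)] dx, which is 0 when n+n' is even and 2n/(n²−n'²) when n+n' is odd (it need not vanish on (0, π)). For the constant mode: ∫_0^π 1 dx = π, ∫_0^π cos(nx) dx = 0, ∫_0^π sin(nx) dx = (1−(−1)^n)/n.
  u² squared terms: (-5)²·∫1 dx = 25·π = 25*π;  (5)²·∫sin(x)² dx = 25·π/2 = 25*π/2.
  u² cross terms: 2·(-5)·(5)·∫1·sin(x) dx = -50·(2) = -100.
  So ∫_0^π u² dx = 25*π + 25*π/2 − 100 = -100 + 75*π/2.
  (u')² squared terms: (5)²·∫cos(x)² dx = 25·π/2 = 25*π/2.
  So ∫_0^π (u')² dx = 25*π/2.
||u||_{H^1}^2 = (-100 + 75*π/2) + (25*π/2) = -100 + 50*π.


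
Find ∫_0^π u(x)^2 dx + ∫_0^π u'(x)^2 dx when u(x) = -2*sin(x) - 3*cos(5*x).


||u||_{H^1(0,π)}^2 = 121*π

u'(x) = 15*sin(5*x) - 2*cos(x).
Expand u² and (u')² and integrate term by term on (0, π), using: for integers n ≥ 1, ∫_0^π sin²(nx) dx = ∫_0^π cos²(nx) dx = π/2; for n ≠ n', ∫_0^π sin(nx)sin(n'x) dx = ∫_0^π cos(nx)cos(n'x) dx = 0; and by product-to-sum, ∫_0^π sin(nx)cos(n'x) dx = ½∫_0^π [sin((n+n')x) + sin((n−n')x)] dx, which is 0 when n+n' is even and 2n/(n²−n'²) when n+n' is odd (it need not vanish on (0, π)).
  u² squared terms: (-3)²·∫cos(5x)² dx = 9·π/2 = 9*π/2;  (-2)²·∫sin(x)² dx = 4·π/2 = 2*π.
  u² cross terms: 2·(-3)·(-2)·∫cos(5x)·sin(x) dx = 12·(0) = 0.
  So ∫_0^π u² dx = 9*π/2 + 2*π + 0 = 13*π/2.
  (u')² squared terms: (-2)²·∫cos(x)² dx = 4·π/2 = 2*π;  (15)²·∫sin(5x)² dx = 225·π/2 = 225*π/2.
  (u')² cross terms: 2·(-2)·(15)·∫cos(x)·sin(5x) dx = -60·(0) = 0.
  So ∫_0^π (u')² dx = 2*π + 225*π/2 + 0 = 229*π/2.
||u||_{H^1}^2 = (13*π/2) + (229*π/2) = 121*π.


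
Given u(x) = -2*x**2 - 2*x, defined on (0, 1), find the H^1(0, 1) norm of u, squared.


||u||_{H^1}^2 = 322/15

The H^1 norm (squared) on an interval (0, L) is
  ||u||_{H^1}^2 = ∫_0^L u(x)^2 dx + ∫_0^L u'(x)^2 dx.
Compute u'(x) = -4*x - 2.
Then u(x)^2 = 4*x**4 + 8*x**3 + 4*x**2 and u'(x)^2 = 16*x**2 + 16*x + 4.
Integrate each monomial from 0 to 1 using ∫_0^1 c·x^n dx = c·1^(n+1)/(n+1):
  ∫_0^1 u(x)^2 dx = ∫_0^1 (4*x^4 + 8*x^3 + 4*x^2) dx. Term by term:
    ∫_0^1 4*x^4 dx = 4/5;  ∫_0^1 8*x^3 dx = 2;  ∫_0^1 4*x^2 dx = 4/3.
  Sum: 4/5 + 2 + 4/3 = 62/15.
  ∫_0^1 u'(x)^2 dx = ∫_0^1 (16*x^2 + 16*x + 4) dx. Term by term:
    ∫_0^1 16*x^2 dx = 16/3;  ∫_0^1 16*x dx = 8;  ∫_0^1 4 dx = 4.
  Sum: 16/3 + 8 + 4 = 52/3.
Adding: ||u||_{H^1}^2 = 62/15 + 52/3 = 322/15.


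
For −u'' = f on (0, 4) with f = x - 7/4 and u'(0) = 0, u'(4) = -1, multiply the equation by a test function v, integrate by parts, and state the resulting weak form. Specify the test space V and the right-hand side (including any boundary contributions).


V = H^1(0, 4) (v unrestricted at boundary; u is determined up to an additive constant); weak form: ∫_0^4 u'v' dx = ∫_0^4 (x - 7/4) v dx − v(4) for all v ∈ V.

Multiply both sides by a test function v and integrate from 0 to 4:
  ∫_0^4 −u''(x) v(x) dx = ∫_0^4 f(x) v(x) dx.
Integrate the LHS by parts once:
  ∫_0^4 −u'' v dx = −[u'(x) v(x)]_0^4 + ∫_0^4 u'(x) v'(x) dx.
Thus ∫_0^4 u'(x) v'(x) dx = ∫_0^4 f(x) v(x) dx + [u'(x) v(x)]_0^4.
Choose V so that boundary terms are either known or forced to vanish.
u has inhomogeneous Neumann u'(0) = 0, u'(4) = -1. [u' v]_0^4 = (-1)·v(4) − (0)·v(0) = − v(4). Take V = H^1(0, 4); boundary term becomes part of RHS.
Weak formulation: find u (satisfying any essential BC) such that ∫_0^4 u'(x) v'(x) dx = ∫_0^4 f v dx − v(4) for all v ∈ V (Neumann data are natural BCs: they enter the RHS as boundary terms).
Substituting f(x) = x - 7/4, the right-hand side is ∫_0^4 (x - 7/4) v dx − v(4).
Compatibility check (pure Neumann): taking v ≡ 1 ∈ V gives 0 = ∫_0^4 f dx + (-1) − (0), i.e. ∫_0^4 f dx must equal u'(0) − u'(4) = 1. Indeed ∫_0^4 (x - 7/4) dx = 1, so the data are compatible. The solution is then unique only up to an additive constant (fix it e.g. by requiring ∫_0^4 u dx = 0).


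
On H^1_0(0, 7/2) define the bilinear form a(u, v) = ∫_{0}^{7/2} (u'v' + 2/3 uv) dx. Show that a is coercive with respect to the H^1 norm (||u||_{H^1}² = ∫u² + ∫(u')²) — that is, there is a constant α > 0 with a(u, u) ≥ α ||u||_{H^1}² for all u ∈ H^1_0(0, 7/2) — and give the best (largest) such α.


α = 2*(49 + 6*π^2)/(3*(4*π^2 + 49))

Coercivity of a(·,·) on H^1_0(0, 7/2) means a(u, u) ≥ α ||u||_{H^1}² for every u ∈ H^1_0.
The interval has length L = 7/2, and Poincaré/coercivity depend only on L. Here a(u, u) = ∫(u')² + (2/3)·∫u².
Here 0 < c = 2/3 < 1. The condition a(u,u) ≥ α||u||_{H^1}² reads (1−α)∫(u')² ≥ (α−c)∫u². Any admissible α is ≤ 1 (rapidly oscillating u have ∫u²/∫(u')² → 0), and α = 1 would force 0 ≥ (1−c)∫u², impossible since c < 1; so 1−α > 0. By the sharp Poincaré inequality on H^1_0 of an interval of length L, ∫(u')² ≥ (π/L)²∫u² with equality for the first sine mode sin(π(x−x₀)/L) (x₀ the left endpoint), so the inequality holds for all u iff (1−α)(π/L)² ≥ α − c, i.e. α ≤ ((π/L)² + c)/((π/L)² + 1) = (1 + c(L/π)²)/(1 + (L/π)²). With (π/L)² = 4*π^2/49 and c = 2/3, the largest admissible constant is α = ((π/L)² + c)/((π/L)² + 1).
Simplifying, α = 2*(49 + 6*π^2)/(3*(4*π^2 + 49)).


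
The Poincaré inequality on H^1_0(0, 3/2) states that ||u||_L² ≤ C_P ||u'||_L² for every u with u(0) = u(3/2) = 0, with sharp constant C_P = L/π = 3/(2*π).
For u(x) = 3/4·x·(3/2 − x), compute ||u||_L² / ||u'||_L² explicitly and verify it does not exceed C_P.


||u||_L² / ||u'||_L² = 3*sqrt(10)/20 < C_P = 3/(2*π).

u(x) = 3/4·x·(3/2 − x), so u'(x) = 9/8 - 3*x/2.
u(x) = 3/4·x·(3/2 − x) vanishes at x = 0 and x = 3/2, so u ∈ H^1_0(0, 3/2). Differentiate via the product rule and integrate the resulting polynomials term by term.
  ∫_0^3/2 u² dx = ∫_0^3/2 (9*x^4/16 - 27*x^3/16 + 81*x^2/64) dx. Term by term:
    ∫_0^3/2 9*x^4/16 dx = 2187/2560;  ∫_0^3/2 -27*x^3/16 dx = -2187/1024;  ∫_0^3/2 81*x^2/64 dx = 729/512.
  Sum: 2187/2560 − 2187/1024 + 729/512 = 729/5120.
  ∫_0^3/2 (u')² dx = ∫_0^3/2 (9*x^2/4 - 27*x/8 + 81/64) dx. Term by term:
    ∫_0^3/2 9*x^2/4 dx = 81/32;  ∫_0^3/2 -27*x/8 dx = -243/64;  ∫_0^3/2 81/64 dx = 243/128.
  Sum: 81/32 − 243/64 + 243/128 = 81/128.
∫_0^3/2 u² dx = 729/5120, so ||u||_L² = 27*sqrt(5)/160.
∫_0^3/2 (u')² dx = 81/128, so ||u'||_L² = 9*sqrt(2)/16.
Ratio ||u||_L² / ||u'||_L² = 3*sqrt(10)/20.
Sharp Poincaré constant on H^1_0(0, 3/2) is C_P = L/π = 3/(2*π), achieved by sin(2*π/3·x).
A polynomial bump cannot attain the sharp Poincaré constant (only the first sine eigenfunction does), so the ratio is strictly less than C_P, consistent with ||u||_L² ≤ C_P ||u'||_L².


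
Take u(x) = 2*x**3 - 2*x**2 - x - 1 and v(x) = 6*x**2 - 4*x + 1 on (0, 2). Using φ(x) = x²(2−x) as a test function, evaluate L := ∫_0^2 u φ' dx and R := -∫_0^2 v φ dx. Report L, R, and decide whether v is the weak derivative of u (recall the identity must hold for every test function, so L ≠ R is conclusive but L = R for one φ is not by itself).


LHS = -76/15, RHS = -116/15. No, v is not the weak derivative of u.

u(x) = 2*x**3 - 2*x**2 - x - 1, classical derivative u'(x) = 6*x**2 - 4*x - 1.
φ(x) = x²(2−x), so φ'(x) = x*(4 - 3*x).
Note φ(0) = φ(2) = 0, so the boundary term u·φ vanishes.
LHS = ∫_0^2 u(x) φ'(x) dx = ∫_0^2 (-6*x^5 + 14*x^4 - 5*x^3 - x^2 - 4*x) dx. Term by term:
  ∫_0^2 -6*x^5 dx = -64;  ∫_0^2 14*x^4 dx = 448/5;  ∫_0^2 -5*x^3 dx = -20;
  ∫_0^2 -x^2 dx = -8/3;  ∫_0^2 -4*x dx = -8.
Sum: -64 + 448/5 − 20 − 8/3 − 8 = -76/15.
So LHS = -76/15.
∫_0^2 v(x) φ(x) dx = ∫_0^2 (-6*x^5 + 16*x^4 - 9*x^3 + 2*x^2) dx. Term by term:
  ∫_0^2 -6*x^5 dx = -64;  ∫_0^2 16*x^4 dx = 512/5;  ∫_0^2 -9*x^3 dx = -36;
  ∫_0^2 2*x^2 dx = 16/3.
Sum: -64 + 512/5 − 36 + 16/3 = 116/15.
So RHS = -∫_0^2 v(x) φ(x) dx = -116/15.
LHS − RHS = 8/3 ≠ 0, so the identity fails.
(For a valid weak derivative the identity must hold for EVERY test function, in particular this one. The failure shows v is NOT the weak derivative of u.)
Correct weak derivative would be u'(x) = 6*x**2 - 4*x - 1.


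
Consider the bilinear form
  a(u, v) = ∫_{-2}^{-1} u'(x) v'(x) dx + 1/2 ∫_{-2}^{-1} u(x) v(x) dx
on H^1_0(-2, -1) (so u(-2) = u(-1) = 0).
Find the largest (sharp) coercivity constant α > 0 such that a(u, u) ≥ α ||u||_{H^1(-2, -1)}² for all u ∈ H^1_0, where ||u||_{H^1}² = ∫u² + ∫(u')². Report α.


α = (1/2 + π^2)/(1 + π^2)

Coercivity of a(·,·) on H^1_0(-2, -1) means a(u, u) ≥ α ||u||_{H^1}² for every u ∈ H^1_0.
The interval has length L = 1, and Poincaré/coercivity depend only on L. Here a(u, u) = ∫(u')² + (1/2)·∫u².
Here 0 < c = 1/2 < 1. The condition a(u,u) ≥ α||u||_{H^1}² reads (1−α)∫(u')² ≥ (α−c)∫u². Any admissible α is ≤ 1 (rapidly oscillating u have ∫u²/∫(u')² → 0), and α = 1 would force 0 ≥ (1−c)∫u², impossible since c < 1; so 1−α > 0. By the sharp Poincaré inequality on H^1_0 of an interval of length L, ∫(u')² ≥ (π/L)²∫u² with equality for the first sine mode sin(π(x−x₀)/L) (x₀ the left endpoint), so the inequality holds for all u iff (1−α)(π/L)² ≥ α − c, i.e. α ≤ ((π/L)² + c)/((π/L)² + 1) = (1 + c(L/π)²)/(1 + (L/π)²). With (π/L)² = π^2 and c = 1/2, the largest admissible constant is α = ((π/L)² + c)/((π/L)² + 1).
Simplifying, α = (1/2 + π^2)/(1 + π^2).


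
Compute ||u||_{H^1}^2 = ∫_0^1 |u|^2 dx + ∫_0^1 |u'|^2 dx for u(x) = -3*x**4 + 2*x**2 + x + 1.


||u||_{H^1}^2 = 289/35

The H^1 norm (squared) on an interval (0, L) is
  ||u||_{H^1}^2 = ∫_0^L u(x)^2 dx + ∫_0^L u'(x)^2 dx.
Compute u'(x) = -12*x**3 + 4*x + 1.
Then u(x)^2 = 9*x**8 - 12*x**6 - 6*x**5 - 2*x**4 + 4*x**3 + 5*x**2 + 2*x + 1 and u'(x)^2 = 144*x**6 - 96*x**4 - 24*x**3 + 16*x**2 + 8*x + 1.
Integrate each monomial from 0 to 1 using ∫_0^1 c·x^n dx = c·1^(n+1)/(n+1):
  ∫_0^1 u(x)^2 dx = ∫_0^1 (9*x^8 - 12*x^6 - 6*x^5 - 2*x^4 + 4*x^3 + 5*x^2 + 2*x + 1) dx. Term by term:
    ∫_0^1 9*x^8 dx = 1;  ∫_0^1 -12*x^6 dx = -12/7;  ∫_0^1 -6*x^5 dx = -1;
    ∫_0^1 -2*x^4 dx = -2/5;  ∫_0^1 4*x^3 dx = 1;  ∫_0^1 5*x^2 dx = 5/3;
    ∫_0^1 2*x dx = 1;  ∫_0^1 1 dx = 1.
  Sum: 1 − 12/7 − 1 − 2/5 + 1 + 5/3 + 1 + 1 = 268/105.
  ∫_0^1 u'(x)^2 dx = ∫_0^1 (144*x^6 - 96*x^4 - 24*x^3 + 16*x^2 + 8*x + 1) dx. Term by term:
    ∫_0^1 144*x^6 dx = 144/7;  ∫_0^1 -96*x^4 dx = -96/5;  ∫_0^1 -24*x^3 dx = -6;
    ∫_0^1 16*x^2 dx = 16/3;  ∫_0^1 8*x dx = 4;  ∫_0^1 1 dx = 1.
  Sum: 144/7 − 96/5 − 6 + 16/3 + 4 + 1 = 599/105.
Adding: ||u||_{H^1}^2 = 268/105 + 599/105 = 289/35.


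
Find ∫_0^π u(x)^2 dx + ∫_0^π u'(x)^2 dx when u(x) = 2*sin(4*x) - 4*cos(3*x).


||u||_{H^1(0,π)}^2 = -1280/7 + 114*π

u'(x) = 12*sin(3*x) + 8*cos(4*x).
Expand u² and (u')² and integrate term by term on (0, π), using: for integers n ≥ 1, ∫_0^π sin²(nx) dx = ∫_0^π cos²(nx) dx = π/2; for n ≠ n', ∫_0^π sin(nx)sin(n'x) dx = ∫_0^π cos(nx)cos(n'x) dx = 0; and by product-to-sum, ∫_0^π sin(nx)cos(n'x) dx = ½∫_0^π [sin((n+n')x) + sin((n−n')x)] dx, which is 0 when n+n' is even and 2n/(n²−n'²) when n+n' is odd (it need not vanish on (0, π)).
  u² squared terms: (-4)²·∫cos(3x)² dx = 16·π/2 = 8*π;  (2)²·∫sin(4x)² dx = 4·π/2 = 2*π.
  u² cross terms: 2·(-4)·(2)·∫cos(3x)·sin(4x) dx = -16·(8/7) = -128/7.
  So ∫_0^π u² dx = 8*π + 2*π − 128/7 = -128/7 + 10*π.
  (u')² squared terms: (8)²·∫cos(4x)² dx = 64·π/2 = 32*π;  (12)²·∫sin(3x)² dx = 144·π/2 = 72*π.
  (u')² cross terms: 2·(8)·(12)·∫cos(4x)·sin(3x) dx = 192·(-6/7) = -1152/7.
  So ∫_0^π (u')² dx = 32*π + 72*π − 1152/7 = -1152/7 + 104*π.
||u||_{H^1}^2 = (-128/7 + 10*π) + (-1152/7 + 104*π) = -1280/7 + 114*π.


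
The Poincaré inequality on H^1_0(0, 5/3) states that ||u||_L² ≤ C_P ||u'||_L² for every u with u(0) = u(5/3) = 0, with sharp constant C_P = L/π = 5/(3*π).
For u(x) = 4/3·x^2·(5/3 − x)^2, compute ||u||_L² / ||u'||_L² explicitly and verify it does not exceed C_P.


||u||_L² / ||u'||_L² = 5*sqrt(3)/18 < C_P = 5/(3*π).

u(x) = 4/3·x^2·(5/3 − x)^2, so u'(x) = 8*x*(3*x - 5)*(6*x - 5)/27.
u(x) = 4/3·x^2·(5/3 − x)^2 vanishes at x = 0 and x = 5/3, so u ∈ H^1_0(0, 5/3). Differentiate via the product rule and integrate the resulting polynomials term by term.
  ∫_0^5/3 u² dx = ∫_0^5/3 (16*x^8/9 - 320*x^7/27 + 800*x^6/27 - 8000*x^5/243 + 10000*x^4/729) dx. Term by term:
    ∫_0^5/3 16*x^8/9 dx = 31250000/1594323;  ∫_0^5/3 -320*x^7/27 dx = -15625000/177147;  ∫_0^5/3 800*x^6/27 dx = 62500000/413343;
    ∫_0^5/3 -8000*x^5/243 dx = -62500000/531441;  ∫_0^5/3 10000*x^4/729 dx = 6250000/177147.
  Sum: 31250000/1594323 − 15625000/177147 + 62500000/413343 − 62500000/531441 + 6250000/177147 = 3125000/11160261.
  ∫_0^5/3 (u')² dx = ∫_0^5/3 (256*x^6/9 - 1280*x^5/9 + 20800*x^4/81 - 16000*x^3/81 + 40000*x^2/729) dx. Term by term:
    ∫_0^5/3 256*x^6/9 dx = 20000000/137781;  ∫_0^5/3 -1280*x^5/9 dx = -10000000/19683;  ∫_0^5/3 20800*x^4/81 dx = 13000000/19683;
    ∫_0^5/3 -16000*x^3/81 dx = -2500000/6561;  ∫_0^5/3 40000*x^2/729 dx = 5000000/59049.
  Sum: 20000000/137781 − 10000000/19683 + 13000000/19683 − 2500000/6561 + 5000000/59049 = 500000/413343.
∫_0^5/3 u² dx = 3125000/11160261, so ||u||_L² = 1250*sqrt(42)/15309.
∫_0^5/3 (u')² dx = 500000/413343, so ||u'||_L² = 500*sqrt(14)/1701.
Ratio ||u||_L² / ||u'||_L² = 5*sqrt(3)/18.
Sharp Poincaré constant on H^1_0(0, 5/3) is C_P = L/π = 5/(3*π), achieved by sin(3*π/5·x).
A polynomial bump cannot attain the sharp Poincaré constant (only the first sine eigenfunction does), so the ratio is strictly less than C_P, consistent with ||u||_L² ≤ C_P ||u'||_L².


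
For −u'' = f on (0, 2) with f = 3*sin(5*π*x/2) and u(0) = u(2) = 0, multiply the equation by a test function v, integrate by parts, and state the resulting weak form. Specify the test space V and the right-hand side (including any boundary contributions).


V = H^1_0(0, 2) (so v(0) = v(2) = 0); weak form: ∫_0^2 u'v' dx = ∫_0^2 (3*sin(5*π*x/2)) v dx for all v ∈ V.

Multiply both sides by a test function v and integrate from 0 to 2:
  ∫_0^2 −u''(x) v(x) dx = ∫_0^2 f(x) v(x) dx.
Integrate the LHS by parts once:
  ∫_0^2 −u'' v dx = −[u'(x) v(x)]_0^2 + ∫_0^2 u'(x) v'(x) dx.
Thus ∫_0^2 u'(x) v'(x) dx = ∫_0^2 f(x) v(x) dx + [u'(x) v(x)]_0^2.
Choose V so that boundary terms are either known or forced to vanish.
u is Dirichlet: u(0) = u(2) = 0. Let V = H^1_0(0, 2); then v(0) = v(2) = 0, and [u' v]_0^2 = 0.
Weak formulation: find u (satisfying any essential BC) such that ∫_0^2 u'(x) v'(x) dx = ∫_0^2 f v dx for all v ∈ V.
Substituting f(x) = 3*sin(5*π*x/2), the right-hand side is ∫_0^2 (3*sin(5*π*x/2)) v dx.


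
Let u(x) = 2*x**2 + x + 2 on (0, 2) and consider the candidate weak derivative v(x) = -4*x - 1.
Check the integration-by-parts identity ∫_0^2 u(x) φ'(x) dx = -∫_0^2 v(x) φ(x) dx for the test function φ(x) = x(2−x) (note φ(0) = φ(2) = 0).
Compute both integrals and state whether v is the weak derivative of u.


LHS = -20/3, RHS = 20/3. No, v is not the weak derivative of u.

u(x) = 2*x**2 + x + 2, classical derivative u'(x) = 4*x + 1.
φ(x) = x(2−x), so φ'(x) = 2 - 2*x.
Note φ(0) = φ(2) = 0, so the boundary term u·φ vanishes.
LHS = ∫_0^2 u(x) φ'(x) dx = ∫_0^2 (-4*x^3 + 2*x^2 - 2*x + 4) dx. Term by term:
  ∫_0^2 -4*x^3 dx = -16;  ∫_0^2 2*x^2 dx = 16/3;  ∫_0^2 -2*x dx = -4;
  ∫_0^2 4 dx = 8.
Sum: -16 + 16/3 − 4 + 8 = -20/3.
So LHS = -20/3.
∫_0^2 v(x) φ(x) dx = ∫_0^2 (4*x^3 - 7*x^2 - 2*x) dx. Term by term:
  ∫_0^2 4*x^3 dx = 16;  ∫_0^2 -7*x^2 dx = -56/3;  ∫_0^2 -2*x dx = -4.
Sum: 16 − 56/3 − 4 = -20/3.
So RHS = -∫_0^2 v(x) φ(x) dx = 20/3.
LHS − RHS = -40/3 ≠ 0, so the identity fails.
(For a valid weak derivative the identity must hold for EVERY test function, in particular this one. The failure shows v is NOT the weak derivative of u.)
Correct weak derivative would be u'(x) = 4*x + 1.


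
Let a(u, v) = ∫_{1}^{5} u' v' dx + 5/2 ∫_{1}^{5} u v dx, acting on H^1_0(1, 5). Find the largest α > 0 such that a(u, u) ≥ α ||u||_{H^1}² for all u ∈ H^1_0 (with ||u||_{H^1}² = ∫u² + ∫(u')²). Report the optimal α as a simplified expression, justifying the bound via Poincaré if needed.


α = 1

Coercivity of a(·,·) on H^1_0(1, 5) means a(u, u) ≥ α ||u||_{H^1}² for every u ∈ H^1_0.
The interval has length L = 4, and Poincaré/coercivity depend only on L. Here a(u, u) = ∫(u')² + (5/2)·∫u².
Here c = 5/2 ≥ 1, so a(u,u) = ∫(u')² + c∫u² ≥ ∫(u')² + ∫u² = ||u||_{H^1}², i.e. α = 1 works. No larger α is possible: a(u,u) ≥ α||u||_{H^1}² means (1−α)∫(u')² ≥ (α−c)∫u², and for the modes u_n = sin(nπ(x−x₀)/L) (x₀ the left endpoint) one has ∫u_n²/∫(u_n')² = (L/(nπ))² → 0, so a(u_n,u_n)/||u_n||_{H^1}² → 1. Hence the optimal constant is α = 1.
Therefore α = 1.


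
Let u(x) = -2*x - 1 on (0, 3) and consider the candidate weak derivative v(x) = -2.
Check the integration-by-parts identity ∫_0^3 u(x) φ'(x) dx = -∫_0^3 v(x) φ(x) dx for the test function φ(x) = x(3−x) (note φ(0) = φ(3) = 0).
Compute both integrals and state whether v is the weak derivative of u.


LHS = 9, RHS = 9. Yes, v = u' weakly.

u(x) = -2*x - 1, classical derivative u'(x) = -2.
φ(x) = x(3−x), so φ'(x) = 3 - 2*x.
Note φ(0) = φ(3) = 0, so the boundary term u·φ vanishes.
LHS = ∫_0^3 u(x) φ'(x) dx = ∫_0^3 (4*x^2 - 4*x - 3) dx. Term by term:
  ∫_0^3 4*x^2 dx = 36;  ∫_0^3 -4*x dx = -18;  ∫_0^3 -3 dx = -9.
Sum: 36 − 18 − 9 = 9.
So LHS = 9.
∫_0^3 v(x) φ(x) dx = ∫_0^3 (2*x^2 - 6*x) dx. Term by term:
  ∫_0^3 2*x^2 dx = 18;  ∫_0^3 -6*x dx = -27.
Sum: 18 − 27 = -9.
So RHS = -∫_0^3 v(x) φ(x) dx = 9.
LHS = RHS, so the identity holds for this test φ.
Moreover u is smooth here and v(x) = u'(x) = -2 pointwise, so the identity holds for every test function. Hence v is the weak derivative of u.


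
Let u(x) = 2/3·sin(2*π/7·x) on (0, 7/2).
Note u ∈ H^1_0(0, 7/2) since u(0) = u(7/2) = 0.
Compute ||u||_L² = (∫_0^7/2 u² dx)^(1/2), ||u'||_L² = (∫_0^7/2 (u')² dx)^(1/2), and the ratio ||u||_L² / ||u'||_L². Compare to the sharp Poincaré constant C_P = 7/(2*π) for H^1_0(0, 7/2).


||u||_L² / ||u'||_L² = 7/(2*π) = C_P.

u(x) = 2/3·sin(2*π/7·x), so u'(x) = 4*π*cos(2*π*x/7)/21.
Writing u(x) = A·sin(kπx/L) with A = 2/3 and k = 1, use ∫_0^L sin²(kπx/L) dx = L/2 and ∫_0^L cos²(kπx/L) dx = L/2.
u² = 4/9·sin²(2*π/7·x) and (u')² = 16*π^2/441·cos²(2*π/7·x), and each of sin², cos² integrates to L/2 = 7/4 over (0, 7/2).
∫_0^7/2 u² dx = 7/9, so ||u||_L² = sqrt(7)/3.
∫_0^7/2 (u')² dx = 4*π^2/63, so ||u'||_L² = 2*sqrt(7)*π/21.
Ratio ||u||_L² / ||u'||_L² = 7/(2*π).
Sharp Poincaré constant on H^1_0(0, 7/2) is C_P = L/π = 7/(2*π), achieved by sin(2*π/7·x).
This is the k = 1 eigenfunction (up to amplitude), so the ratio equals the sharp Poincaré constant exactly.


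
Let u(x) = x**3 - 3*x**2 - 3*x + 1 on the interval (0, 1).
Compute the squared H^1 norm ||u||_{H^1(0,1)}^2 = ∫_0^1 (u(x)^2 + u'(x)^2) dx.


||u||_{H^1}^2 = 1034/35

The H^1 norm (squared) on an interval (0, L) is
  ||u||_{H^1}^2 = ∫_0^L u(x)^2 dx + ∫_0^L u'(x)^2 dx.
Compute u'(x) = 3*x**2 - 6*x - 3.
Then u(x)^2 = x**6 - 6*x**5 + 3*x**4 + 20*x**3 + 3*x**2 - 6*x + 1 and u'(x)^2 = 9*x**4 - 36*x**3 + 18*x**2 + 36*x + 9.
Integrate each monomial from 0 to 1 using ∫_0^1 c·x^n dx = c·1^(n+1)/(n+1):
  ∫_0^1 u(x)^2 dx = ∫_0^1 (x^6 - 6*x^5 + 3*x^4 + 20*x^3 + 3*x^2 - 6*x + 1) dx. Term by term:
    ∫_0^1 x^6 dx = 1/7;  ∫_0^1 -6*x^5 dx = -1;  ∫_0^1 3*x^4 dx = 3/5;
    ∫_0^1 20*x^3 dx = 5;  ∫_0^1 3*x^2 dx = 1;  ∫_0^1 -6*x dx = -3;
    ∫_0^1 1 dx = 1.
  Sum: 1/7 − 1 + 3/5 + 5 + 1 − 3 + 1 = 131/35.
  ∫_0^1 u'(x)^2 dx = ∫_0^1 (9*x^4 - 36*x^3 + 18*x^2 + 36*x + 9) dx. Term by term:
    ∫_0^1 9*x^4 dx = 9/5;  ∫_0^1 -36*x^3 dx = -9;  ∫_0^1 18*x^2 dx = 6;
    ∫_0^1 36*x dx = 18;  ∫_0^1 9 dx = 9.
  Sum: 9/5 − 9 + 6 + 18 + 9 = 129/5.
Adding: ||u||_{H^1}^2 = 131/35 + 129/5 = 1034/35.


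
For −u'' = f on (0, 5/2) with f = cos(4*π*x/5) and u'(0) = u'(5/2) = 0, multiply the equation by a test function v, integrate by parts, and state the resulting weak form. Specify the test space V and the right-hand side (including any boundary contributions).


V = H^1(0, 5/2) (no boundary constraint on v; u is determined up to an additive constant); weak form: ∫_0^5/2 u'v' dx = ∫_0^5/2 (cos(4*π*x/5)) v dx for all v ∈ V.

Multiply both sides by a test function v and integrate from 0 to 5/2:
  ∫_0^5/2 −u''(x) v(x) dx = ∫_0^5/2 f(x) v(x) dx.
Integrate the LHS by parts once:
  ∫_0^5/2 −u'' v dx = −[u'(x) v(x)]_0^5/2 + ∫_0^5/2 u'(x) v'(x) dx.
Thus ∫_0^5/2 u'(x) v'(x) dx = ∫_0^5/2 f(x) v(x) dx + [u'(x) v(x)]_0^5/2.
Choose V so that boundary terms are either known or forced to vanish.
u has homogeneous Neumann: u'(0) = u'(5/2) = 0. So [u' v]_0^5/2 = 0·v(5/2) − 0·v(0) = 0 for any v; take V = H^1(0, 5/2).
Weak formulation: find u (satisfying any essential BC) such that ∫_0^5/2 u'(x) v'(x) dx = ∫_0^5/2 f v dx for all v ∈ V (homogeneous Neumann, so boundary terms vanish).
Substituting f(x) = cos(4*π*x/5), the right-hand side is ∫_0^5/2 (cos(4*π*x/5)) v dx.
Compatibility check (pure Neumann): taking v ≡ 1 ∈ V gives 0 = ∫_0^5/2 f dx + (0) − (0), i.e. ∫_0^5/2 f dx must equal u'(0) − u'(5/2) = 0. Indeed ∫_0^5/2 (cos(4*π*x/5)) dx = 0, so the data are compatible. The solution is then unique only up to an additive constant (fix it e.g. by requiring ∫_0^5/2 u dx = 0).


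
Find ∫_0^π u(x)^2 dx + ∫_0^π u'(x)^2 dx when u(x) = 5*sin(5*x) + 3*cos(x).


||u||_{H^1(0,π)}^2 = 334*π

u'(x) = -3*sin(x) + 25*cos(5*x).
Expand u² and (u')² and integrate term by term on (0, π), using: for integers n ≥ 1, ∫_0^π sin²(nx) dx = ∫_0^π cos²(nx) dx = π/2; for n ≠ n', ∫_0^π sin(nx)sin(n'x) dx = ∫_0^π cos(nx)cos(n'x) dx = 0; and by product-to-sum, ∫_0^π sin(nx)cos(n'x) dx = ½∫_0^π [sin((n+n')x) + sin((n−n')x)] dx, which is 0 when n+n' is even and 2n/(n²−n'²) when n+n' is odd (it need not vanish on (0, π)).
  u² squared terms: (3)²·∫cos(x)² dx = 9·π/2 = 9*π/2;  (5)²·∫sin(5x)² dx = 25·π/2 = 25*π/2.
  u² cross terms: 2·(3)·(5)·∫cos(x)·sin(5x) dx = 30·(0) = 0.
  So ∫_0^π u² dx = 9*π/2 + 25*π/2 + 0 = 17*π.
  (u')² squared terms: (-3)²·∫sin(x)² dx = 9·π/2 = 9*π/2;  (25)²·∫cos(5x)² dx = 625·π/2 = 625*π/2.
  (u')² cross terms: 2·(-3)·(25)·∫sin(x)·cos(5x) dx = -150·(0) = 0.
  So ∫_0^π (u')² dx = 9*π/2 + 625*π/2 + 0 = 317*π.
||u||_{H^1}^2 = (17*π) + (317*π) = 334*π.


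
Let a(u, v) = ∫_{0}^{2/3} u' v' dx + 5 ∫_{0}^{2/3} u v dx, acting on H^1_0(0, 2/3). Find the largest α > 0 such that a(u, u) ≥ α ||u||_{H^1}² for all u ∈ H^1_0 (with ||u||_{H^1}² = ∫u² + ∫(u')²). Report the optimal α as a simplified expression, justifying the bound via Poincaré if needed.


α = 1

Coercivity of a(·,·) on H^1_0(0, 2/3) means a(u, u) ≥ α ||u||_{H^1}² for every u ∈ H^1_0.
The interval has length L = 2/3, and Poincaré/coercivity depend only on L. Here a(u, u) = ∫(u')² + (5)·∫u².
Here c = 5 ≥ 1, so a(u,u) = ∫(u')² + c∫u² ≥ ∫(u')² + ∫u² = ||u||_{H^1}², i.e. α = 1 works. No larger α is possible: a(u,u) ≥ α||u||_{H^1}² means (1−α)∫(u')² ≥ (α−c)∫u², and for the modes u_n = sin(nπ(x−x₀)/L) (x₀ the left endpoint) one has ∫u_n²/∫(u_n')² = (L/(nπ))² → 0, so a(u_n,u_n)/||u_n||_{H^1}² → 1. Hence the optimal constant is α = 1.
Therefore α = 1.


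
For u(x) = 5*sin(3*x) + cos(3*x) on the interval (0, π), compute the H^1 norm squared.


||u||_{H^1(0,π)}^2 = 130*π

u'(x) = -3*sin(3*x) + 15*cos(3*x).
Expand u² and (u')² and integrate term by term on (0, π), using: for integers n ≥ 1, ∫_0^π sin²(nx) dx = ∫_0^π cos²(nx) dx = π/2; for n ≠ n', ∫_0^π sin(nx)sin(n'x) dx = ∫_0^π cos(nx)cos(n'x) dx = 0; and by product-to-sum, ∫_0^π sin(nx)cos(n'x) dx = ½∫_0^π [sin((n+n')x) + sin((n−n')x)] dx, which is 0 when n+n' is even and 2n/(n²−n'²) when n+n' is odd (it need not vanish on (0, π)).
  u² squared terms: (5)²·∫sin(3x)² dx = 25·π/2 = 25*π/2;  (1)²·∫cos(3x)² dx = 1·π/2 = π/2.
  u² cross terms: 2·(5)·(1)·∫sin(3x)·cos(3x) dx = 10·(0) = 0.
  So ∫_0^π u² dx = 25*π/2 + π/2 + 0 = 13*π.
  (u')² squared terms: (-3)²·∫sin(3x)² dx = 9·π/2 = 9*π/2;  (15)²·∫cos(3x)² dx = 225·π/2 = 225*π/2.
  (u')² cross terms: 2·(-3)·(15)·∫sin(3x)·cos(3x) dx = -90·(0) = 0.
  So ∫_0^π (u')² dx = 9*π/2 + 225*π/2 + 0 = 117*π.
||u||_{H^1}^2 = (13*π) + (117*π) = 130*π.


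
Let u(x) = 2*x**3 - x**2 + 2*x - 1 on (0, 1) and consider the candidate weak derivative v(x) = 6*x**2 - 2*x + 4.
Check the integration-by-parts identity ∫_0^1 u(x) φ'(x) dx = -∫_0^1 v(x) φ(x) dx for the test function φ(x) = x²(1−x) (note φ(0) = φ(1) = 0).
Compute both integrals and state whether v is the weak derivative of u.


LHS = -4/15, RHS = -13/30. No, v is not the weak derivative of u.

u(x) = 2*x**3 - x**2 + 2*x - 1, classical derivative u'(x) = 6*x**2 - 2*x + 2.
φ(x) = x²(1−x), so φ'(x) = x*(2 - 3*x).
Note φ(0) = φ(1) = 0, so the boundary term u·φ vanishes.
LHS = ∫_0^1 u(x) φ'(x) dx = ∫_0^1 (-6*x^5 + 7*x^4 - 8*x^3 + 7*x^2 - 2*x) dx. Term by term:
  ∫_0^1 -6*x^5 dx = -1;  ∫_0^1 7*x^4 dx = 7/5;  ∫_0^1 -8*x^3 dx = -2;
  ∫_0^1 7*x^2 dx = 7/3;  ∫_0^1 -2*x dx = -1.
Sum: -1 + 7/5 − 2 + 7/3 − 1 = -4/15.
So LHS = -4/15.
∫_0^1 v(x) φ(x) dx = ∫_0^1 (-6*x^5 + 8*x^4 - 6*x^3 + 4*x^2) dx. Term by term:
  ∫_0^1 -6*x^5 dx = -1;  ∫_0^1 8*x^4 dx = 8/5;  ∫_0^1 -6*x^3 dx = -3/2;
  ∫_0^1 4*x^2 dx = 4/3.
Sum: -1 + 8/5 − 3/2 + 4/3 = 13/30.
So RHS = -∫_0^1 v(x) φ(x) dx = -13/30.
LHS − RHS = 1/6 ≠ 0, so the identity fails.
(For a valid weak derivative the identity must hold for EVERY test function, in particular this one. The failure shows v is NOT the weak derivative of u.)
Correct weak derivative would be u'(x) = 6*x**2 - 2*x + 2.


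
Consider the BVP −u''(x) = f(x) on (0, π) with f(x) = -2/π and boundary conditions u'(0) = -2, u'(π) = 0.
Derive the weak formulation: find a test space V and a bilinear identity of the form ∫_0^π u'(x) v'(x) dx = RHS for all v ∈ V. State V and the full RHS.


V = H^1(0, π) (v unrestricted at boundary; u is determined up to an additive constant); weak form: ∫_0^π u'v' dx = ∫_0^π (-2/π) v dx + 2·v(0) for all v ∈ V.

Multiply both sides by a test function v and integrate from 0 to π:
  ∫_0^π −u''(x) v(x) dx = ∫_0^π f(x) v(x) dx.
Integrate the LHS by parts once:
  ∫_0^π −u'' v dx = −[u'(x) v(x)]_0^π + ∫_0^π u'(x) v'(x) dx.
Thus ∫_0^π u'(x) v'(x) dx = ∫_0^π f(x) v(x) dx + [u'(x) v(x)]_0^π.
Choose V so that boundary terms are either known or forced to vanish.
u has inhomogeneous Neumann u'(0) = -2, u'(π) = 0. [u' v]_0^π = (0)·v(π) − (-2)·v(0) = 2·v(0). Take V = H^1(0, π); boundary term becomes part of RHS.
Weak formulation: find u (satisfying any essential BC) such that ∫_0^π u'(x) v'(x) dx = ∫_0^π f v dx + 2·v(0) for all v ∈ V (Neumann data are natural BCs: they enter the RHS as boundary terms).
Substituting f(x) = -2/π, the right-hand side is ∫_0^π (-2/π) v dx + 2·v(0).
Compatibility check (pure Neumann): taking v ≡ 1 ∈ V gives 0 = ∫_0^π f dx + (0) − (-2), i.e. ∫_0^π f dx must equal u'(0) − u'(π) = -2. Indeed ∫_0^π (-2/π) dx = -2, so the data are compatible. The solution is then unique only up to an additive constant (fix it e.g. by requiring ∫_0^π u dx = 0).


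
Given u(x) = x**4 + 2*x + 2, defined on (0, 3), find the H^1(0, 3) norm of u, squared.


||u||_{H^1}^2 = 290019/35

The H^1 norm (squared) on an interval (0, L) is
  ||u||_{H^1}^2 = ∫_0^L u(x)^2 dx + ∫_0^L u'(x)^2 dx.
Compute u'(x) = 4*x**3 + 2.
Then u(x)^2 = x**8 + 4*x**5 + 4*x**4 + 4*x**2 + 8*x + 4 and u'(x)^2 = 16*x**6 + 16*x**3 + 4.
Integrate each monomial from 0 to 3 using ∫_0^3 c·x^n dx = c·3^(n+1)/(n+1):
  ∫_0^3 u(x)^2 dx = ∫_0^3 (x^8 + 4*x^5 + 4*x^4 + 4*x^2 + 8*x + 4) dx. Term by term:
    ∫_0^3 x^8 dx = 2187;  ∫_0^3 4*x^5 dx = 486;  ∫_0^3 4*x^4 dx = 972/5;
    ∫_0^3 4*x^2 dx = 36;  ∫_0^3 8*x dx = 36;  ∫_0^3 4 dx = 12.
  Sum: 2187 + 486 + 972/5 + 36 + 36 + 12 = 14757/5.
  ∫_0^3 u'(x)^2 dx = ∫_0^3 (16*x^6 + 16*x^3 + 4) dx. Term by term:
    ∫_0^3 16*x^6 dx = 34992/7;  ∫_0^3 16*x^3 dx = 324;  ∫_0^3 4 dx = 12.
  Sum: 34992/7 + 324 + 12 = 37344/7.
Adding: ||u||_{H^1}^2 = 14757/5 + 37344/7 = 290019/35.


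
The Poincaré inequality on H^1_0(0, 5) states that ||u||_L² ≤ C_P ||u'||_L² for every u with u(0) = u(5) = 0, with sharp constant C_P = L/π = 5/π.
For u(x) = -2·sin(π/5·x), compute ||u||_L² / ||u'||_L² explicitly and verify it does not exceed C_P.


||u||_L² / ||u'||_L² = 5/π = C_P.

u(x) = -2·sin(π/5·x), so u'(x) = -2*π*cos(π*x/5)/5.
Writing u(x) = A·sin(kπx/L) with A = -2 and k = 1, use ∫_0^L sin²(kπx/L) dx = L/2 and ∫_0^L cos²(kπx/L) dx = L/2.
u² = 4·sin²(π/5·x) and (u')² = 4*π^2/25·cos²(π/5·x), and each of sin², cos² integrates to L/2 = 5/2 over (0, 5).
∫_0^5 u² dx = 10, so ||u||_L² = sqrt(10).
∫_0^5 (u')² dx = 2*π^2/5, so ||u'||_L² = sqrt(10)*π/5.
Ratio ||u||_L² / ||u'||_L² = 5/π.
Sharp Poincaré constant on H^1_0(0, 5) is C_P = L/π = 5/π, achieved by sin(π/5·x).
This is the k = 1 eigenfunction (up to amplitude), so the ratio equals the sharp Poincaré constant exactly.


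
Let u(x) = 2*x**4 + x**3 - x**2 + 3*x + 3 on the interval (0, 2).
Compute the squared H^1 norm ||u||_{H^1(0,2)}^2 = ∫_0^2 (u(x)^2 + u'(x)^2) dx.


||u||_{H^1}^2 = 731656/315

The H^1 norm (squared) on an interval (0, L) is
  ||u||_{H^1}^2 = ∫_0^L u(x)^2 dx + ∫_0^L u'(x)^2 dx.
Compute u'(x) = 8*x**3 + 3*x**2 - 2*x + 3.
Then u(x)^2 = 4*x**8 + 4*x**7 - 3*x**6 + 10*x**5 + 19*x**4 + 3*x**2 + 18*x + 9 and u'(x)^2 = 64*x**6 + 48*x**5 - 23*x**4 + 36*x**3 + 22*x**2 - 12*x + 9.
Integrate each monomial from 0 to 2 using ∫_0^2 c·x^n dx = c·2^(n+1)/(n+1):
  ∫_0^2 u(x)^2 dx = ∫_0^2 (4*x^8 + 4*x^7 - 3*x^6 + 10*x^5 + 19*x^4 + 3*x^2 + 18*x + 9) dx. Term by term:
    ∫_0^2 4*x^8 dx = 2048/9;  ∫_0^2 4*x^7 dx = 128;  ∫_0^2 -3*x^6 dx = -384/7;
    ∫_0^2 10*x^5 dx = 320/3;  ∫_0^2 19*x^4 dx = 608/5;  ∫_0^2 3*x^2 dx = 8;
    ∫_0^2 18*x dx = 36;  ∫_0^2 9 dx = 18.
  Sum: 2048/9 + 128 − 384/7 + 320/3 + 608/5 + 8 + 36 + 18 = 186154/315.
  ∫_0^2 u'(x)^2 dx = ∫_0^2 (64*x^6 + 48*x^5 - 23*x^4 + 36*x^3 + 22*x^2 - 12*x + 9) dx. Term by term:
    ∫_0^2 64*x^6 dx = 8192/7;  ∫_0^2 48*x^5 dx = 512;  ∫_0^2 -23*x^4 dx = -736/5;
    ∫_0^2 36*x^3 dx = 144;  ∫_0^2 22*x^2 dx = 176/3;  ∫_0^2 -12*x dx = -24;
    ∫_0^2 9 dx = 18.
  Sum: 8192/7 + 512 − 736/5 + 144 + 176/3 − 24 + 18 = 181834/105.
Adding: ||u||_{H^1}^2 = 186154/315 + 181834/105 = 731656/315.


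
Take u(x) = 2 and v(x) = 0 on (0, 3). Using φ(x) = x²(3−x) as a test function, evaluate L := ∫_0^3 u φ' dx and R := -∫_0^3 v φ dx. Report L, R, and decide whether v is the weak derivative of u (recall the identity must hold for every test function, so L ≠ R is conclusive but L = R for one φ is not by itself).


LHS = 0, RHS = 0. Yes, v = u' weakly.

u(x) = 2, classical derivative u'(x) = 0.
φ(x) = x²(3−x), so φ'(x) = 3*x*(2 - x).
Note φ(0) = φ(3) = 0, so the boundary term u·φ vanishes.
LHS = ∫_0^3 u(x) φ'(x) dx = ∫_0^3 (-6*x^2 + 12*x) dx. Term by term:
  ∫_0^3 -6*x^2 dx = -54;  ∫_0^3 12*x dx = 54.
Sum: -54 + 54 = 0.
So LHS = 0.
∫_0^3 v(x) φ(x) dx = ∫_0^3 (0) dx. Term by term:
  ∫_0^3 0 dx = 0.
So RHS = -∫_0^3 v(x) φ(x) dx = 0.
LHS = RHS, so the identity holds for this test φ.
Moreover u is smooth here and v(x) = u'(x) = 0 pointwise, so the identity holds for every test function. Hence v is the weak derivative of u.


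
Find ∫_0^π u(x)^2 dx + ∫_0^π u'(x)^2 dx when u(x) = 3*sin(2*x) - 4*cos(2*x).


||u||_{H^1(0,π)}^2 = 125*π/2

u'(x) = 8*sin(2*x) + 6*cos(2*x).
Expand u² and (u')² and integrate term by term on (0, π), using: for integers n ≥ 1, ∫_0^π sin²(nx) dx = ∫_0^π cos²(nx) dx = π/2; for n ≠ n', ∫_0^π sin(nx)sin(n'x) dx = ∫_0^π cos(nx)cos(n'x) dx = 0; and by product-to-sum, ∫_0^π sin(nx)cos(n'x) dx = ½∫_0^π [sin((n+n')x) + sin((n−n')x)] dx, which is 0 when n+n' is even and 2n/(n²−n'²) when n+n' is odd (it need not vanish on (0, π)).
  u² squared terms: (-4)²·∫cos(2x)² dx = 16·π/2 = 8*π;  (3)²·∫sin(2x)² dx = 9·π/2 = 9*π/2.
  u² cross terms: 2·(-4)·(3)·∫cos(2x)·sin(2x) dx = -24·(0) = 0.
  So ∫_0^π u² dx = 8*π + 9*π/2 + 0 = 25*π/2.
  (u')² squared terms: (6)²·∫cos(2x)² dx = 36·π/2 = 18*π;  (8)²·∫sin(2x)² dx = 64·π/2 = 32*π.
  (u')² cross terms: 2·(6)·(8)·∫cos(2x)·sin(2x) dx = 96·(0) = 0.
  So ∫_0^π (u')² dx = 18*π + 32*π + 0 = 50*π.
||u||_{H^1}^2 = (25*π/2) + (50*π) = 125*π/2.
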